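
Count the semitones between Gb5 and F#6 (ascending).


Absolute semitone position = octave×12 + chromatic position
Gb5: 5×12 + 6 = 66
F#6: 6×12 + 6 = 78
Difference = 78 - 66 = 12
= 12 semitones


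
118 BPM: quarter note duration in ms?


Let's work it out.
One quarter-note beat = 60000 / BPM = 60000 / 118 ms
Duration = 60000 / 118
= 508.5 ms


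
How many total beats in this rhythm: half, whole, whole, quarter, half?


Solution.
Beat values:
  half = 2 beats
  whole = 4 beats
  whole = 4 beats
  quarter = 1 beat
  half = 2 beats
Sum = 2 + 4 + 4 + 1 + 2
= 13 beats


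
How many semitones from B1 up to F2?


Solution.
Absolute semitone position = octave×12 + chromatic position
B1: 1×12 + 11 = 23
F2: 2×12 + 5 = 29
Difference = 29 - 23 = 6
= 6 semitones


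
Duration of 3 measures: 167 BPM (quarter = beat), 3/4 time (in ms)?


Step by step:
Quarter-note beat duration = 60000 / 167 ms
Beats per measure (3/4) = 3
One measure = 3 × 60000 / 167 = 180000 / 167 ms
3 measures = 3 × 180000 / 167 = 540000 / 167
= 3233.5 ms


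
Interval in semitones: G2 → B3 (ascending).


Absolute semitone position = octave×12 + chromatic position
G2: 2×12 + 7 = 31
B3: 3×12 + 11 = 47
Difference = 47 - 31 = 16
= 16 semitones


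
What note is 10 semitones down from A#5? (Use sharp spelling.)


Working:
A#5: chromatic position 10 in octave 5 → absolute = 5×12 + 10 = 70
Transpose down 10: 70 - 10 = 60
60 = 5×12 + 0 → C in octave 5
Result = C5


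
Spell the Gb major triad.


Working:
Major triad = root + major 3rd (4 semitones) + perfect 5th (7 semitones)
A triad on Gb stacks thirds, so the chord tones use letter names G-B-D
Root: Gb
Major 3rd above Gb: Bb
Perfect 5th above Gb: Db
Chord = Gb Bb Db


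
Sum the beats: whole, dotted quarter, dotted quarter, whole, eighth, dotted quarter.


Let's work it out.
Beat values:
  whole = 4 beats
  dotted quarter = 1.5 beats
  dotted quarter = 1.5 beats
  whole = 4 beats
  eighth = 0.5 beats
  dotted quarter = 1.5 beats
Sum = 4 + 1.5 + 1.5 + 4 + 0.5 + 1.5
= 13 beats


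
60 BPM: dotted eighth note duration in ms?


Reasoning:
One quarter-note beat = 60000 / BPM = 60000 / 60 ms
Dotted eighth note = 3/4 × quarter note
Duration = 3/4 × 60000 / 60 = 45000 / 60
= 750.0 ms


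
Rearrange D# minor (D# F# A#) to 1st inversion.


Reasoning:
Root position: D# F# A#
1st inversion: move root up an octave
Bass note: F#
Notes (bottom to top) = F# A# D#


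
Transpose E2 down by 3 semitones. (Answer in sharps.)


Solution.
E2: chromatic position 4 in octave 2 → absolute = 2×12 + 4 = 28
Transpose down 3: 28 - 3 = 25
25 = 2×12 + 1 → C# in octave 2
Result = C#2


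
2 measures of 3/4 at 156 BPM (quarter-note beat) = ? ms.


Quarter-note beat duration = 60000 / 156 ms
Beats per measure (3/4) = 3
One measure = 3 × 60000 / 156 = 180000 / 156 ms
2 measures = 2 × 180000 / 156 = 360000 / 156
= 2307.7 ms


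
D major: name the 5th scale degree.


Solution.
Major scale pattern: W-W-H-W-W-W-H (2-2-1-2-2-2-1 semitones)
Starting from D:
  D + 2 semitones → E
  E + 2 semitones → F#
  F# + 1 semitone → G
  G + 2 semitones → A
  A + 2 semitones → B
  B + 2 semitones → C#
  C# + 1 semitone → D
Scale: D E F# G A B C#
Degree 5 = A


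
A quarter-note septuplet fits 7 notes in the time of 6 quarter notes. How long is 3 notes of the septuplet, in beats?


Septuplet: 7 notes occupy the space of 6 quarter notes
Space = 6 × 1 = 6 beats
Each septuplet note = 6 / 7 = 6/7 beats
3 notes = 3 × 6/7 = 18/7
= 18/7 beats


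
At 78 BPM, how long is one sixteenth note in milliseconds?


Working:
One quarter-note beat = 60000 / BPM = 60000 / 78 ms
Sixteenth note = 1/4 × quarter note
Duration = 1/4 × 60000 / 78 = 15000 / 78
= 192.3 ms


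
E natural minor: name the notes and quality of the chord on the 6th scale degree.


Let's work it out.
E natural minor scale: E F# G A B C D
Diatonic triad on degree 6 stacks scale notes 6, 1, 3: C E G
C→E = 4 semitones; C→G = 7 semitones → major triad
= C E G (major)


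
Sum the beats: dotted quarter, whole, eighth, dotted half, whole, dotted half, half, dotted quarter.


Beat values:
  dotted quarter = 1.5 beats
  whole = 4 beats
  eighth = 0.5 beats
  dotted half = 3 beats
  whole = 4 beats
  dotted half = 3 beats
  half = 2 beats
  dotted quarter = 1.5 beats
Sum = 1.5 + 4 + 0.5 + 3 + 4 + 3 + 2 + 1.5
= 19.5 beats


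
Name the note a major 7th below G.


Let's work it out.
A 7th spans 7 letter names, so from G we land on A
A major 7th = 11 semitones below G
Spell A at that pitch: Ab
= Ab


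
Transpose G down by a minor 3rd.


minor 3rd: 3 letter names, 3 semitones
Letter: G - 2 → E
Pitch: G - 3 semitones, spelled as an E → E
= E


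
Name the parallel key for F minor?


Reasoning:
Parallel keys share the same tonic but differ in mode
F minor → parallel is F major
= F major


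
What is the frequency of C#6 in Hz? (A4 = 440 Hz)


f = 440 × 2^(n/12) where n = semitones from A4
C#6: 16 semitones from A4
f = 440 × 2^(16/12)
f = 1108.73 Hz


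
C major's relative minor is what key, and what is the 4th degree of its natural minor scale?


Working:
The relative minor shares the major's key signature and starts on its 6th degree
6th degree = a major 6th above the tonic; a major 6th above C is A
→ relative minor of C major is A minor
A natural minor scale: A B C D E F G
= A minor; 4th degree = D


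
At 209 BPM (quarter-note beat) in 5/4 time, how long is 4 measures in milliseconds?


Reasoning:
Quarter-note beat duration = 60000 / 209 ms
Beats per measure (5/4) = 5
One measure = 5 × 60000 / 209 = 300000 / 209 ms
4 measures = 4 × 300000 / 209 = 1200000 / 209
= 5741.6 ms


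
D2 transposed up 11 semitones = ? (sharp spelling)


Working:
D2: chromatic position 2 in octave 2 → absolute = 2×12 + 2 = 26
Transpose up 11: 26 + 11 = 37
37 = 3×12 + 1 → C# in octave 3
Result = C#3


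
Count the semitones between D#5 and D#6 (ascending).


Working:
Absolute semitone position = octave×12 + chromatic position
D#5: 5×12 + 3 = 63
D#6: 6×12 + 3 = 75
Difference = 75 - 63 = 12
= 12 semitones


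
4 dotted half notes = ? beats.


Reasoning:
Base half note = 2 beats
Dot 1 adds half the previous value: +1
One dotted half = 2 + 1 = 3
4 of them = 4 × 3 = 12
= 12 beats


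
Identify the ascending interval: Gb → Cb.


Let's work it out.
Letter names: G → C spans 4 letter names → a 4th
Semitones: Gb → Cb = 5 half-steps
A 4th of 5 semitones is a perfect 4th
= perfect 4th


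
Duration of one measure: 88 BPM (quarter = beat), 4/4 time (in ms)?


Working:
Quarter-note beat duration = 60000 / 88 ms
Beats per measure (4/4) = 4
One measure = 4 × 60000 / 88 = 240000 / 88 ms
= 2727.3 ms


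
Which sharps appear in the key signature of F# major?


Solution.
Sharp major keys follow the circle of fifths: C(0), G(1), D(2), A(3), E(4), B(5), F#(6), C#(7)
F# major has 6 sharps
Order of sharps: F# C# G# D# A# E# B# → first 6: F#, C#, G#, D#, A#, E#
= F#, C#, G#, D#, A#, E#


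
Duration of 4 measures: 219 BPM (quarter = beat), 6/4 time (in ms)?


Solution.
Quarter-note beat duration = 60000 / 219 ms
Beats per measure (6/4) = 6
One measure = 6 × 60000 / 219 = 360000 / 219 ms
4 measures = 4 × 360000 / 219 = 1440000 / 219
= 6575.3 ms


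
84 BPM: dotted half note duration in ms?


Let's work it out.
One quarter-note beat = 60000 / BPM = 60000 / 84 ms
Dotted half note = 3 × quarter note
Duration = 3 × 60000 / 84 = 180000 / 84
= 2142.9 ms


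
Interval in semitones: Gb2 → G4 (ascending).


Step by step:
Absolute semitone position = octave×12 + chromatic position
Gb2: 2×12 + 6 = 30
G4: 4×12 + 7 = 55
Difference = 55 - 30 = 25
= 25 semitones


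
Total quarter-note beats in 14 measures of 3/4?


Time signature 3/4: the bottom number 4 means the quarter note gets one count
The top number 3 means 3 quarter-note beats per measure
Total = 3 × 14 measures
= 42 quarter-note beats


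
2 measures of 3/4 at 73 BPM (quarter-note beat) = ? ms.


Let's work it out.
Quarter-note beat duration = 60000 / 73 ms
Beats per measure (3/4) = 3
One measure = 3 × 60000 / 73 = 180000 / 73 ms
2 measures = 2 × 180000 / 73 = 360000 / 73
= 4931.5 ms


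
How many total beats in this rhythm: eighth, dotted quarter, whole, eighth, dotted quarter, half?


Step by step:
Beat values:
  eighth = 0.5 beats
  dotted quarter = 1.5 beats
  whole = 4 beats
  eighth = 0.5 beats
  dotted quarter = 1.5 beats
  half = 2 beats
Sum = 0.5 + 1.5 + 4 + 0.5 + 1.5 + 2
= 10 beats


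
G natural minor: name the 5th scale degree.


Let's work it out.
Natural minor scale pattern: W-H-W-W-H-W-W (2-1-2-2-1-2-2 semitones)
Starting from G:
  G + 2 semitones → A
  A + 1 semitone → Bb
  Bb + 2 semitones → C
  C + 2 semitones → D
  D + 1 semitone → Eb
  Eb + 2 semitones → F
  F + 2 semitones → G
Scale: G A Bb C D Eb F
Degree 5 = D


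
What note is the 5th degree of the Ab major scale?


Step by step:
Major scale pattern: W-W-H-W-W-W-H (2-2-1-2-2-2-1 semitones)
Starting from Ab:
  Ab + 2 semitones → Bb
  Bb + 2 semitones → C
  C + 1 semitone → Db
  Db + 2 semitones → Eb
  Eb + 2 semitones → F
  F + 2 semitones → G
  G + 1 semitone → Ab
Scale: Ab Bb C Db Eb F G
Degree 5 = Eb


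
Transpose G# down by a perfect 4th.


Solution.
perfect 4th: 4 letter names, 5 semitones
Letter: G - 3 → D
Pitch: G# - 5 semitones, spelled as a D → D#
= D#


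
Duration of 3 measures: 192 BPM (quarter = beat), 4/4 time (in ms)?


Reasoning:
Quarter-note beat duration = 60000 / 192 ms
Beats per measure (4/4) = 4
One measure = 4 × 60000 / 192 = 240000 / 192 ms
3 measures = 3 × 240000 / 192 = 720000 / 192
= 3750.0 ms


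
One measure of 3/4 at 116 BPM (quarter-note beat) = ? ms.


Quarter-note beat duration = 60000 / 116 ms
Beats per measure (3/4) = 3
One measure = 3 × 60000 / 116 = 180000 / 116 ms
= 1551.7 ms


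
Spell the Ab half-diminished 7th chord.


Let's work it out.
Half-diminished 7th chord = root + minor 3rd + diminished 5th + minor 7th
Seventh chords stack in thirds, so the letter names are A-C-E-G
Root: Ab
Minor 3rd above Ab: Cb
Diminished 5th above Ab: Ebb
Minor 7th above Ab: Gb
Chord = Ab Cb Ebb Gb


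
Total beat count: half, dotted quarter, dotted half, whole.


Beat values:
  half = 2 beats
  dotted quarter = 1.5 beats
  dotted half = 3 beats
  whole = 4 beats
Sum = 2 + 1.5 + 3 + 4
= 10.5 beats


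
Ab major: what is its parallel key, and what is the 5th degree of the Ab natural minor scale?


Parallel keys share the same tonic but differ in mode
Ab major → parallel is Ab minor
Ab natural minor scale: Ab Bb Cb Db Eb Fb Gb
= Ab minor; 5th degree = Eb


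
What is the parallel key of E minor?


Parallel keys share the same tonic but differ in mode
E minor → parallel is E major
= E major


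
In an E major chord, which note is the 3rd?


Step by step:
Major triad = root + major 3rd (4 semitones) + perfect 5th (7 semitones)
A triad on E stacks thirds, so the chord tones use letter names E-G-B
Root: E
Major 3rd above E: G#
Perfect 5th above E: B
The 3rd = G#


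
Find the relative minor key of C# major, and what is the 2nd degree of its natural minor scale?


Reasoning:
The relative minor shares the major's key signature and starts on its 6th degree
6th degree = a major 6th above the tonic; a major 6th above C# is A#
→ relative minor of C# major is A# minor
A# natural minor scale: A# B# C# D# E# F# G#
= A# minor; 2nd degree = B#


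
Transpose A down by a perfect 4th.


Solution.
perfect 4th: 4 letter names, 5 semitones
Letter: A - 3 → E
Pitch: A - 5 semitones, spelled as an E → E
= E


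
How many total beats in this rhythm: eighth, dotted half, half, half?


Beat values:
  eighth = 0.5 beats
  dotted half = 3 beats
  half = 2 beats
  half = 2 beats
Sum = 0.5 + 3 + 2 + 2
= 7.5 beats


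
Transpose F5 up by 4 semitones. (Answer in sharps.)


F5: chromatic position 5 in octave 5 → absolute = 5×12 + 5 = 65
Transpose up 4: 65 + 4 = 69
69 = 5×12 + 9 → A in octave 5
Result = A5


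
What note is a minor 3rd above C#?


A 3rd spans 3 letter names, so from C we land on E
A minor 3rd = 3 semitones above C#
Spell E at that pitch: E
= E


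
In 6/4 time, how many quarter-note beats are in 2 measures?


Time signature 6/4: the bottom number 4 means the quarter note gets one count
The top number 6 means 6 quarter-note beats per measure
Total = 6 × 2 measures
= 12 quarter-note beats


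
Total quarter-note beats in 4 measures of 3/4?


Step by step:
Time signature 3/4: the bottom number 4 means the quarter note gets one count
The top number 3 means 3 quarter-note beats per measure
Total = 3 × 4 measures
= 12 quarter-note beats


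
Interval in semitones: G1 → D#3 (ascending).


Absolute semitone position = octave×12 + chromatic position
G1: 1×12 + 7 = 19
D#3: 3×12 + 3 = 39
Difference = 39 - 19 = 20
= 20 semitones


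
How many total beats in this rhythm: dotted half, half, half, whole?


Reasoning:
Beat values:
  dotted half = 3 beats
  half = 2 beats
  half = 2 beats
  whole = 4 beats
Sum = 3 + 2 + 2 + 4
= 11 beats


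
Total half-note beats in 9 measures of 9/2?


Step by step:
Time signature 9/2: the bottom number 2 means the half note gets one count
The top number 9 means 9 half-note beats per measure
Total = 9 × 9 measures
= 81 half-note beats


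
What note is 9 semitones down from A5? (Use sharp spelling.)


Reasoning:
A5: chromatic position 9 in octave 5 → absolute = 5×12 + 9 = 69
Transpose down 9: 69 - 9 = 60
60 = 5×12 + 0 → C in octave 5
Result = C5


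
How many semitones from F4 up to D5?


Absolute semitone position = octave×12 + chromatic position
F4: 4×12 + 5 = 53
D5: 5×12 + 2 = 62
Difference = 62 - 53 = 9
= 9 semitones


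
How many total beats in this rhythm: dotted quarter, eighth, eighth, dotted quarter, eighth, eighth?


Step by step:
Beat values:
  dotted quarter = 1.5 beats
  eighth = 0.5 beats
  eighth = 0.5 beats
  dotted quarter = 1.5 beats
  eighth = 0.5 beats
  eighth = 0.5 beats
Sum = 1.5 + 0.5 + 0.5 + 1.5 + 0.5 + 0.5
= 5 beats


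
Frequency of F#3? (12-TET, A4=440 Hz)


Let's work it out.
f = 440 × 2^(n/12) where n = semitones from A4
F#3: -15 semitones from A4
f = 440 × 2^(-15/12)
f = 185.00 Hz


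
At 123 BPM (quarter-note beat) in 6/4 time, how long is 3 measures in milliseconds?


Reasoning:
Quarter-note beat duration = 60000 / 123 ms
Beats per measure (6/4) = 6
One measure = 6 × 60000 / 123 = 360000 / 123 ms
3 measures = 3 × 360000 / 123 = 1080000 / 123
= 8780.5 ms


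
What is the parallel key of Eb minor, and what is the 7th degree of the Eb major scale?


Step by step:
Parallel keys share the same tonic but differ in mode
Eb minor → parallel is Eb major
Eb major scale: Eb F G Ab Bb C D
= Eb major; 7th degree = D


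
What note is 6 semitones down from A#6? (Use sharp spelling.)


Solution.
A#6: chromatic position 10 in octave 6 → absolute = 6×12 + 10 = 82
Transpose down 6: 82 - 6 = 76
76 = 6×12 + 4 → E in octave 6
Result = E6


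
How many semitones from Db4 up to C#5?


Step by step:
Absolute semitone position = octave×12 + chromatic position
Db4: 4×12 + 1 = 49
C#5: 5×12 + 1 = 61
Difference = 61 - 49 = 12
= 12 semitones


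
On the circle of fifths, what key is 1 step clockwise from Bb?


Each clockwise step on the circle of fifths moves up a perfect 5th
From Bb: Bb → F
= F


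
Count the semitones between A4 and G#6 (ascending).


Step by step:
Absolute semitone position = octave×12 + chromatic position
A4: 4×12 + 9 = 57
G#6: 6×12 + 8 = 80
Difference = 80 - 57 = 23
= 23 semitones


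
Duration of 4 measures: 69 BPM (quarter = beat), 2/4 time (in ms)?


Quarter-note beat duration = 60000 / 69 ms
Beats per measure (2/4) = 2
One measure = 2 × 60000 / 69 = 120000 / 69 ms
4 measures = 4 × 120000 / 69 = 480000 / 69
= 6956.5 ms


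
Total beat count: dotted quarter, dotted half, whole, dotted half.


Let's work it out.
Beat values:
  dotted quarter = 1.5 beats
  dotted half = 3 beats
  whole = 4 beats
  dotted half = 3 beats
Sum = 1.5 + 3 + 4 + 3
= 11.5 beats


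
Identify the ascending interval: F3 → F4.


Let's work it out.
Letter names: F → F spans 8 letter names → an octave
Semitones: F3 → F4 = 12 half-steps
An octave of 12 semitones is a perfect octave
= perfect octave


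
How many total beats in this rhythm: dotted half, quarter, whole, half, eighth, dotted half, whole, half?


Reasoning:
Beat values:
  dotted half = 3 beats
  quarter = 1 beat
  whole = 4 beats
  half = 2 beats
  eighth = 0.5 beats
  dotted half = 3 beats
  whole = 4 beats
  half = 2 beats
Sum = 3 + 1 + 4 + 2 + 0.5 + 3 + 4 + 2
= 19.5 beats


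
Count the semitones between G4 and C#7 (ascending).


Step by step:
Absolute semitone position = octave×12 + chromatic position
G4: 4×12 + 7 = 55
C#7: 7×12 + 1 = 85
Difference = 85 - 55 = 30
= 30 semitones


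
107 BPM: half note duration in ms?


Step by step:
One quarter-note beat = 60000 / BPM = 60000 / 107 ms
Half note = 2 × quarter note
Duration = 2 × 60000 / 107 = 120000 / 107
= 1121.5 ms


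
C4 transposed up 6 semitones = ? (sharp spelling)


C4: chromatic position 0 in octave 4 → absolute = 4×12 + 0 = 48
Transpose up 6: 48 + 6 = 54
54 = 4×12 + 6 → F# in octave 4
Result = F#4


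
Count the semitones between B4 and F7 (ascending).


Step by step:
Absolute semitone position = octave×12 + chromatic position
B4: 4×12 + 11 = 59
F7: 7×12 + 5 = 89
Difference = 89 - 59 = 30
= 30 semitones


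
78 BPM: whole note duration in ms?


Solution.
One quarter-note beat = 60000 / BPM = 60000 / 78 ms
Whole note = 4 × quarter note
Duration = 4 × 60000 / 78 = 240000 / 78
= 3076.9 ms


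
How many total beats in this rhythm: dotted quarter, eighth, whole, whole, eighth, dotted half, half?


Reasoning:
Beat values:
  dotted quarter = 1.5 beats
  eighth = 0.5 beats
  whole = 4 beats
  whole = 4 beats
  eighth = 0.5 beats
  dotted half = 3 beats
  half = 2 beats
Sum = 1.5 + 0.5 + 4 + 4 + 0.5 + 3 + 2
= 15.5 beats


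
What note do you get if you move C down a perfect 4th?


Let's work it out.
perfect 4th: 4 letter names, 5 semitones
Letter: C - 3 → G
Pitch: C - 5 semitones, spelled as a G → G
= G


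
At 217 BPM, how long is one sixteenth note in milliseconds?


Step by step:
One quarter-note beat = 60000 / BPM = 60000 / 217 ms
Sixteenth note = 1/4 × quarter note
Duration = 1/4 × 60000 / 217 = 15000 / 217
= 69.1 ms


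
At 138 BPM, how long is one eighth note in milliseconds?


Reasoning:
One quarter-note beat = 60000 / BPM = 60000 / 138 ms
Eighth note = 1/2 × quarter note
Duration = 1/2 × 60000 / 138 = 30000 / 138
= 217.4 ms


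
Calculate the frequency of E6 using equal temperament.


Step by step:
f = 440 × 2^(n/12) where n = semitones from A4
E6: 19 semitones from A4
f = 440 × 2^(19/12)
f = 1318.51 Hz


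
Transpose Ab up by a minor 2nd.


Let's work it out.
minor 2nd: 2 letter names, 1 semitones
Letter: A + 1 → B
Pitch: Ab + 1 semitones, spelled as a B → Bbb
= Bbb


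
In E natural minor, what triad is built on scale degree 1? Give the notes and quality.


Step by step:
E natural minor scale: E F# G A B C D
Diatonic triad on degree 1 stacks scale notes 1, 3, 5: E G B
E→G = 3 semitones; E→B = 7 semitones → minor triad
= E G B (minor)


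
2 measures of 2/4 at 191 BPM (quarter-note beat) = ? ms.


Reasoning:
Quarter-note beat duration = 60000 / 191 ms
Beats per measure (2/4) = 2
One measure = 2 × 60000 / 191 = 120000 / 191 ms
2 measures = 2 × 120000 / 191 = 240000 / 191
= 1256.5 ms


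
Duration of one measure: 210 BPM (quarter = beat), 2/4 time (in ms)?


Solution.
Quarter-note beat duration = 60000 / 210 ms
Beats per measure (2/4) = 2
One measure = 2 × 60000 / 210 = 120000 / 210 ms
= 571.4 ms


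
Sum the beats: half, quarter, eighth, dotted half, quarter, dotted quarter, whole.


Beat values:
  half = 2 beats
  quarter = 1 beat
  eighth = 0.5 beats
  dotted half = 3 beats
  quarter = 1 beat
  dotted quarter = 1.5 beats
  whole = 4 beats
Sum = 2 + 1 + 0.5 + 3 + 1 + 1.5 + 4
= 13 beats


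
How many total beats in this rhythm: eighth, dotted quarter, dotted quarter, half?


Step by step:
Beat values:
  eighth = 0.5 beats
  dotted quarter = 1.5 beats
  dotted quarter = 1.5 beats
  half = 2 beats
Sum = 0.5 + 1.5 + 1.5 + 2
= 5.5 beats


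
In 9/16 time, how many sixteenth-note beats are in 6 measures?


Let's work it out.
Time signature 9/16: the bottom number 16 means the sixteenth note gets one count
The top number 9 means 9 sixteenth-note beats per measure
Total = 9 × 6 measures
= 54 sixteenth-note beats


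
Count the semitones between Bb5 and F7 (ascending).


Absolute semitone position = octave×12 + chromatic position
Bb5: 5×12 + 10 = 70
F7: 7×12 + 5 = 89
Difference = 89 - 70 = 19
= 19 semitones


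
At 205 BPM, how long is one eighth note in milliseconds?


Let's work it out.
One quarter-note beat = 60000 / BPM = 60000 / 205 ms
Eighth note = 1/2 × quarter note
Duration = 1/2 × 60000 / 205 = 30000 / 205
= 146.3 ms


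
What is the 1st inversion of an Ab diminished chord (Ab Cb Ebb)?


Reasoning:
Root position: Ab Cb Ebb
1st inversion: move root up an octave
Bass note: Cb
Notes (bottom to top) = Cb Ebb Ab


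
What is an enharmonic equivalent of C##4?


Working:
Enharmonic notes sound the same pitch but are spelled with different letter names
C## and D name the same pitch class
= D4


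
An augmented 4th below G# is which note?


Solution.
A 4th spans 4 letter names, so from G we land on D
An augmented 4th = 6 semitones below G#
Spell D at that pitch: D
= D


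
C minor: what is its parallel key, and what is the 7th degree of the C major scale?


Step by step:
Parallel keys share the same tonic but differ in mode
C minor → parallel is C major
C major scale: C D E F G A B
= C major; 7th degree = B


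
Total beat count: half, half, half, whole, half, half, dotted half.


Solution.
Beat values:
  half = 2 beats
  half = 2 beats
  half = 2 beats
  whole = 4 beats
  half = 2 beats
  half = 2 beats
  dotted half = 3 beats
Sum = 2 + 2 + 2 + 4 + 2 + 2 + 3
= 17 beats


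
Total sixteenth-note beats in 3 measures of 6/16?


Time signature 6/16: the bottom number 16 means the sixteenth note gets one count
The top number 6 means 6 sixteenth-note beats per measure
Total = 6 × 3 measures
= 18 sixteenth-note beats


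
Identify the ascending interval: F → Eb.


Reasoning:
Letter names: F → E spans 7 letter names → a 7th
Semitones: F → Eb = 10 half-steps
A 7th of 10 semitones is a minor 7th
= minor 7th


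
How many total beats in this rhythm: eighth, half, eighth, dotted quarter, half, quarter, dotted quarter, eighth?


Solution.
Beat values:
  eighth = 0.5 beats
  half = 2 beats
  eighth = 0.5 beats
  dotted quarter = 1.5 beats
  half = 2 beats
  quarter = 1 beat
  dotted quarter = 1.5 beats
  eighth = 0.5 beats
Sum = 0.5 + 2 + 0.5 + 1.5 + 2 + 1 + 1.5 + 0.5
= 9.5 beats


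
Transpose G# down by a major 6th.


Working:
major 6th: 6 letter names, 9 semitones
Letter: G - 5 → B
Pitch: G# - 9 semitones, spelled as a B → B
= B


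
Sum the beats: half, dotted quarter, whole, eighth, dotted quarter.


Working:
Beat values:
  half = 2 beats
  dotted quarter = 1.5 beats
  whole = 4 beats
  eighth = 0.5 beats
  dotted quarter = 1.5 beats
Sum = 2 + 1.5 + 4 + 0.5 + 1.5
= 9.5 beats


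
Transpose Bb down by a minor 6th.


Let's work it out.
minor 6th: 6 letter names, 8 semitones
Letter: B - 5 → D
Pitch: Bb - 8 semitones, spelled as a D → D
= D


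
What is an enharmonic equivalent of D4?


Step by step:
Enharmonic notes sound the same pitch but are spelled with different letter names
D and C## name the same pitch class
= C##4


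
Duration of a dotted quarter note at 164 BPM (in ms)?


One quarter-note beat = 60000 / BPM = 60000 / 164 ms
Dotted quarter note = 3/2 × quarter note
Duration = 3/2 × 60000 / 164 = 90000 / 164
= 548.8 ms


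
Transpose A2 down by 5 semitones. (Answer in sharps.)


Step by step:
A2: chromatic position 9 in octave 2 → absolute = 2×12 + 9 = 33
Transpose down 5: 33 - 5 = 28
28 = 2×12 + 4 → E in octave 2
Result = E2


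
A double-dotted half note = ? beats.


Working:
Base half note = 2 beats
Dot 1 adds half the previous value: +1
Dot 2 adds half the previous value: +1/2
One double-dotted half = 2 + 1 + 1/2 = 7/2
= 7/2 beats


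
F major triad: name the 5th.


Let's work it out.
Major triad = root + major 3rd (4 semitones) + perfect 5th (7 semitones)
A triad on F stacks thirds, so the chord tones use letter names F-A-C
Root: F
Major 3rd above F: A
Perfect 5th above F: C
The 5th = C


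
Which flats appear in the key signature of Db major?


Reasoning:
Flat major keys: C(0), F(1), Bb(2), Eb(3), Ab(4), Db(5), Gb(6), Cb(7)
Db major has 5 flats
Order of flats: Bb Eb Ab Db Gb Cb Fb → first 5: Bb, Eb, Ab, Db, Gb
= Bb, Eb, Ab, Db, Gb


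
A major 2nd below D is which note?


A 2nd spans 2 letter names, so from D we land on C
A major 2nd = 2 semitones below D
Spell C at that pitch: C
= C


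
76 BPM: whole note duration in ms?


Step by step:
One quarter-note beat = 60000 / BPM = 60000 / 76 ms
Whole note = 4 × quarter note
Duration = 4 × 60000 / 76 = 240000 / 76
= 3157.9 ms


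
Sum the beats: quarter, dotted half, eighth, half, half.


Let's work it out.
Beat values:
  quarter = 1 beat
  dotted half = 3 beats
  eighth = 0.5 beats
  half = 2 beats
  half = 2 beats
Sum = 1 + 3 + 0.5 + 2 + 2
= 8.5 beats


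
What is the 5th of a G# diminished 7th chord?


Solution.
Diminished 7th chord = root + minor 3rd + diminished 5th + diminished 7th
Seventh chords stack in thirds, so the letter names are G-B-D-F
Root: G#
Minor 3rd above G#: B
Diminished 5th above G#: D
Diminished 7th above G#: F
The 5th = D


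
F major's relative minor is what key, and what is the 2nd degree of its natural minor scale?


Reasoning:
The relative minor shares the major's key signature and starts on its 6th degree
6th degree = a major 6th above the tonic; a major 6th above F is D
→ relative minor of F major is D minor
D natural minor scale: D E F G A Bb C
= D minor; 2nd degree = E


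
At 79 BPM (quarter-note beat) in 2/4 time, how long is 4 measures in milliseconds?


Reasoning:
Quarter-note beat duration = 60000 / 79 ms
Beats per measure (2/4) = 2
One measure = 2 × 60000 / 79 = 120000 / 79 ms
4 measures = 4 × 120000 / 79 = 480000 / 79
= 6075.9 ms


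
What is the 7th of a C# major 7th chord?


Major 7th chord = root + major 3rd + perfect 5th + major 7th
Seventh chords stack in thirds, so the letter names are C-E-G-B
Root: C#
Major 3rd above C#: E#
Perfect 5th above C#: G#
Major 7th above C#: B#
The 7th = B#


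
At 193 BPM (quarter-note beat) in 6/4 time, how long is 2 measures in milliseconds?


Quarter-note beat duration = 60000 / 193 ms
Beats per measure (6/4) = 6
One measure = 6 × 60000 / 193 = 360000 / 193 ms
2 measures = 2 × 360000 / 193 = 720000 / 193
= 3730.6 ms


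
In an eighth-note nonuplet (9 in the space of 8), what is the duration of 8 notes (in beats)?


Let's work it out.
Nonuplet: 9 notes occupy the space of 8 eighth notes
Space = 8 × 1/2 = 4 beats
Each nonuplet note = 4 / 9 = 4/9 beats
8 notes = 8 × 4/9 = 32/9
= 32/9 beats


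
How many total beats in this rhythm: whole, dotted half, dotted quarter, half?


Beat values:
  whole = 4 beats
  dotted half = 3 beats
  dotted quarter = 1.5 beats
  half = 2 beats
Sum = 4 + 3 + 1.5 + 2
= 10.5 beats


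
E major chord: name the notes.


Working:
Major triad = root + major 3rd (4 semitones) + perfect 5th (7 semitones)
A triad on E stacks thirds, so the chord tones use letter names E-G-B
Root: E
Major 3rd above E: G#
Perfect 5th above E: B
Chord = E G# B


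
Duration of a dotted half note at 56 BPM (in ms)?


One quarter-note beat = 60000 / BPM = 60000 / 56 ms
Dotted half note = 3 × quarter note
Duration = 3 × 60000 / 56 = 180000 / 56
= 3214.3 ms


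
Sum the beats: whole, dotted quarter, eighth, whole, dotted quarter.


Solution.
Beat values:
  whole = 4 beats
  dotted quarter = 1.5 beats
  eighth = 0.5 beats
  whole = 4 beats
  dotted quarter = 1.5 beats
Sum = 4 + 1.5 + 0.5 + 4 + 1.5
= 11.5 beats


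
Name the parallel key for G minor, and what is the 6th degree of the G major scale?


Parallel keys share the same tonic but differ in mode
G minor → parallel is G major
G major scale: G A B C D E F#
= G major; 6th degree = E


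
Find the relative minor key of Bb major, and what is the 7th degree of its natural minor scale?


The relative minor shares the major's key signature and starts on its 6th degree
6th degree = a major 6th above the tonic; a major 6th above Bb is G
→ relative minor of Bb major is G minor
G natural minor scale: G A Bb C D Eb F
= G minor; 7th degree = F


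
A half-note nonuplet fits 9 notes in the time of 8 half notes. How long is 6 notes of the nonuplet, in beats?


Step by step:
Nonuplet: 9 notes occupy the space of 8 half notes
Space = 8 × 2 = 16 beats
Each nonuplet note = 16 / 9 = 16/9 beats
6 notes = 6 × 16/9 = 32/3
= 32/3 beats


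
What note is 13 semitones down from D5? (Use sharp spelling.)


Reasoning:
D5: chromatic position 2 in octave 5 → absolute = 5×12 + 2 = 62
Transpose down 13: 62 - 13 = 49
49 = 4×12 + 1 → C# in octave 4
Result = C#4


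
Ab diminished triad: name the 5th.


Step by step:
Diminished triad = root + minor 3rd (3 semitones) + diminished 5th (6 semitones)
A triad on Ab stacks thirds, so the chord tones use letter names A-C-E
Root: Ab
Minor 3rd above Ab: Cb
Diminished 5th above Ab: Ebb
The 5th = Ebb


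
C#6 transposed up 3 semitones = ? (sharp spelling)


Solution.
C#6: chromatic position 1 in octave 6 → absolute = 6×12 + 1 = 73
Transpose up 3: 73 + 3 = 76
76 = 6×12 + 4 → E in octave 6
Result = E6


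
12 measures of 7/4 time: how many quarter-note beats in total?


Solution.
Time signature 7/4: the bottom number 4 means the quarter note gets one count
The top number 7 means 7 quarter-note beats per measure
Total = 7 × 12 measures
= 84 quarter-note beats


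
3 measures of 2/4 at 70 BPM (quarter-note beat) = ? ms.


Working:
Quarter-note beat duration = 60000 / 70 ms
Beats per measure (2/4) = 2
One measure = 2 × 60000 / 70 = 120000 / 70 ms
3 measures = 3 × 120000 / 70 = 360000 / 70
= 5142.9 ms


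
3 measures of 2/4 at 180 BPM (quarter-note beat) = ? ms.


Quarter-note beat duration = 60000 / 180 ms
Beats per measure (2/4) = 2
One measure = 2 × 60000 / 180 = 120000 / 180 ms
3 measures = 3 × 120000 / 180 = 360000 / 180
= 2000.0 ms


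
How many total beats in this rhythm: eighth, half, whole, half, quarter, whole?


Beat values:
  eighth = 0.5 beats
  half = 2 beats
  whole = 4 beats
  half = 2 beats
  quarter = 1 beat
  whole = 4 beats
Sum = 0.5 + 2 + 4 + 2 + 1 + 4
= 13.5 beats


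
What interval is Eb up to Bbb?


Solution.
Letter names: E → B spans 5 letter names → a 5th
Semitones: Eb → Bbb = 6 half-steps
A 5th of 6 semitones is a diminished 5th
= diminished 5th


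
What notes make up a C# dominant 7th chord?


Dominant 7th chord = root + major 3rd + perfect 5th + minor 7th
Seventh chords stack in thirds, so the letter names are C-E-G-B
Root: C#
Major 3rd above C#: E#
Perfect 5th above C#: G#
Minor 7th above C#: B
Chord = C# E# G# B


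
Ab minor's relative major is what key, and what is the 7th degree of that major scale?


Step by step:
The relative major shares the key signature and is a minor 3rd above the minor tonic
A minor 3rd above Ab is Cb
→ relative major of Ab minor is Cb major
Cb major scale: Cb Db Eb Fb Gb Ab Bb
= Cb major; 7th degree = Bb


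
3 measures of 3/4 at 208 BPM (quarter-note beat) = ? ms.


Solution.
Quarter-note beat duration = 60000 / 208 ms
Beats per measure (3/4) = 3
One measure = 3 × 60000 / 208 = 180000 / 208 ms
3 measures = 3 × 180000 / 208 = 540000 / 208
= 2596.2 ms


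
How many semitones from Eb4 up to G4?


Step by step:
Absolute semitone position = octave×12 + chromatic position
Eb4: 4×12 + 3 = 51
G4: 4×12 + 7 = 55
Difference = 55 - 51 = 4
= 4 semitones


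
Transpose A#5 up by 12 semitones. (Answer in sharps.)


A#5: chromatic position 10 in octave 5 → absolute = 5×12 + 10 = 70
Transpose up 12: 70 + 12 = 82
82 = 6×12 + 10 → A# in octave 6
Result = A#6


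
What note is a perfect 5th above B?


Working:
A 5th spans 5 letter names, so from B we land on F
A perfect 5th = 7 semitones above B
Spell F at that pitch: F#
= F#


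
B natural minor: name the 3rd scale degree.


Working:
Natural minor scale pattern: W-H-W-W-H-W-W (2-1-2-2-1-2-2 semitones)
Starting from B:
  B + 2 semitones → C#
  C# + 1 semitone → D
  D + 2 semitones → E
  E + 2 semitones → F#
  F# + 1 semitone → G
  G + 2 semitones → A
  A + 2 semitones → B
Scale: B C# D E F# G A
Degree 3 = D


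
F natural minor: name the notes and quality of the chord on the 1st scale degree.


Let's work it out.
F natural minor scale: F G Ab Bb C Db Eb
Diatonic triad on degree 1 stacks scale notes 1, 3, 5: F Ab C
F→Ab = 3 semitones; F→C = 7 semitones → minor triad
= F Ab C (minor)


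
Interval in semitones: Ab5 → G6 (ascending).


Absolute semitone position = octave×12 + chromatic position
Ab5: 5×12 + 8 = 68
G6: 6×12 + 7 = 79
Difference = 79 - 68 = 11
= 11 semitones


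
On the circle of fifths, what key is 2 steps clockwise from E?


Working:
Each clockwise step on the circle of fifths moves up a perfect 5th
From E: E → B → F#/Gb
= F#/Gb


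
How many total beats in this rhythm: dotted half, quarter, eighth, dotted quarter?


Beat values:
  dotted half = 3 beats
  quarter = 1 beat
  eighth = 0.5 beats
  dotted quarter = 1.5 beats
Sum = 3 + 1 + 0.5 + 1.5
= 6 beats


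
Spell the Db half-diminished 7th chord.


Half-diminished 7th chord = root + minor 3rd + diminished 5th + minor 7th
Seventh chords stack in thirds, so the letter names are D-F-A-C
Root: Db
Minor 3rd above Db: Fb
Diminished 5th above Db: Abb
Minor 7th above Db: Cb
Chord = Db Fb Abb Cb


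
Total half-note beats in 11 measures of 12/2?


Step by step:
Time signature 12/2: the bottom number 2 means the half note gets one count
The top number 12 means 12 half-note beats per measure
Total = 12 × 11 measures
= 132 half-note beats


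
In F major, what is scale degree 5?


Working:
Major scale pattern: W-W-H-W-W-W-H (2-2-1-2-2-2-1 semitones)
Starting from F:
  F + 2 semitones → G
  G + 2 semitones → A
  A + 1 semitone → Bb
  Bb + 2 semitones → C
  C + 2 semitones → D
  D + 2 semitones → E
  E + 1 semitone → F
Scale: F G A Bb C D E
Degree 5 = C


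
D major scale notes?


Major scale pattern: W-W-H-W-W-W-H (2-2-1-2-2-2-1 semitones)
Starting from D:
  D + 2 semitones → E
  E + 2 semitones → F#
  F# + 1 semitone → G
  G + 2 semitones → A
  A + 2 semitones → B
  B + 2 semitones → C#
  C# + 1 semitone → D
Scale = D E F# G A B C#


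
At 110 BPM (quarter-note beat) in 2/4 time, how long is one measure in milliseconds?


Working:
Quarter-note beat duration = 60000 / 110 ms
Beats per measure (2/4) = 2
One measure = 2 × 60000 / 110 = 120000 / 110 ms
= 1090.9 ms


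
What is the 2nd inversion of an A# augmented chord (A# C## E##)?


Step by step:
Root position: A# C## E##
2nd inversion: move root and 3rd up an octave
Bass note: E##
Notes (bottom to top) = E## A# C##


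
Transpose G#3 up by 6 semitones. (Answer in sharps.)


Let's work it out.
G#3: chromatic position 8 in octave 3 → absolute = 3×12 + 8 = 44
Transpose up 6: 44 + 6 = 50
50 = 4×12 + 2 → D in octave 4
Result = D4


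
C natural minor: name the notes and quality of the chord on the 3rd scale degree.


C natural minor scale: C D Eb F G Ab Bb
Diatonic triad on degree 3 stacks scale notes 3, 5, 7: Eb G Bb
Eb→G = 4 semitones; Eb→Bb = 7 semitones → major triad
= Eb G Bb (major)


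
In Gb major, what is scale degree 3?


Step by step:
Major scale pattern: W-W-H-W-W-W-H (2-2-1-2-2-2-1 semitones)
Starting from Gb:
  Gb + 2 semitones → Ab
  Ab + 2 semitones → Bb
  Bb + 1 semitone → Cb
  Cb + 2 semitones → Db
  Db + 2 semitones → Eb
  Eb + 2 semitones → F
  F + 1 semitone → Gb
Scale: Gb Ab Bb Cb Db Eb F
Degree 3 = Bb


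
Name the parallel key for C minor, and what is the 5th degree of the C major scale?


Parallel keys share the same tonic but differ in mode
C minor → parallel is C major
C major scale: C D E F G A B
= C major; 5th degree = G


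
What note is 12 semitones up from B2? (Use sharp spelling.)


Solution.
B2: chromatic position 11 in octave 2 → absolute = 2×12 + 11 = 35
Transpose up 12: 35 + 12 = 47
47 = 3×12 + 11 → B in octave 3
Result = B3


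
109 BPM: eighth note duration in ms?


One quarter-note beat = 60000 / BPM = 60000 / 109 ms
Eighth note = 1/2 × quarter note
Duration = 1/2 × 60000 / 109 = 30000 / 109
= 275.2 ms


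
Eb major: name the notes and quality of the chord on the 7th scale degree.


Step by step:
Eb major scale: Eb F G Ab Bb C D
Diatonic triad on degree 7 stacks scale notes 7, 2, 4: D F Ab
D→F = 3 semitones; D→Ab = 6 semitones → diminished triad
= D F Ab (diminished)


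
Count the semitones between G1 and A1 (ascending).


Working:
Absolute semitone position = octave×12 + chromatic position
G1: 1×12 + 7 = 19
A1: 1×12 + 9 = 21
Difference = 21 - 19 = 2
= 2 semitones


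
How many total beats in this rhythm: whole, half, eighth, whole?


Reasoning:
Beat values:
  whole = 4 beats
  half = 2 beats
  eighth = 0.5 beats
  whole = 4 beats
Sum = 4 + 2 + 0.5 + 4
= 10.5 beats


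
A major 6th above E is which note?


A 6th spans 6 letter names, so from E we land on C
A major 6th = 9 semitones above E
Spell C at that pitch: C#
= C#


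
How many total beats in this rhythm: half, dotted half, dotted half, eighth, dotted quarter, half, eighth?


Working:
Beat values:
  half = 2 beats
  dotted half = 3 beats
  dotted half = 3 beats
  eighth = 0.5 beats
  dotted quarter = 1.5 beats
  half = 2 beats
  eighth = 0.5 beats
Sum = 2 + 3 + 3 + 0.5 + 1.5 + 2 + 0.5
= 12.5 beats


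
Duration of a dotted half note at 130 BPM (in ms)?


Reasoning:
One quarter-note beat = 60000 / BPM = 60000 / 130 ms
Dotted half note = 3 × quarter note
Duration = 3 × 60000 / 130 = 180000 / 130
= 1384.6 ms


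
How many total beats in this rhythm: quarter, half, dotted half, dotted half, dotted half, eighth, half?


Step by step:
Beat values:
  quarter = 1 beat
  half = 2 beats
  dotted half = 3 beats
  dotted half = 3 beats
  dotted half = 3 beats
  eighth = 0.5 beats
  half = 2 beats
Sum = 1 + 2 + 3 + 3 + 3 + 0.5 + 2
= 14.5 beats


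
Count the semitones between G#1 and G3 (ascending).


Step by step:
Absolute semitone position = octave×12 + chromatic position
G#1: 1×12 + 8 = 20
G3: 3×12 + 7 = 43
Difference = 43 - 20 = 23
= 23 semitones


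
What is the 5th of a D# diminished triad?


Reasoning:
Diminished triad = root + minor 3rd (3 semitones) + diminished 5th (6 semitones)
A triad on D# stacks thirds, so the chord tones use letter names D-F-A
Root: D#
Minor 3rd above D#: F#
Diminished 5th above D#: A
The 5th = A


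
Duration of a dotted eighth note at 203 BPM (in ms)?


One quarter-note beat = 60000 / BPM = 60000 / 203 ms
Dotted eighth note = 3/4 × quarter note
Duration = 3/4 × 60000 / 203 = 45000 / 203
= 221.7 ms
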